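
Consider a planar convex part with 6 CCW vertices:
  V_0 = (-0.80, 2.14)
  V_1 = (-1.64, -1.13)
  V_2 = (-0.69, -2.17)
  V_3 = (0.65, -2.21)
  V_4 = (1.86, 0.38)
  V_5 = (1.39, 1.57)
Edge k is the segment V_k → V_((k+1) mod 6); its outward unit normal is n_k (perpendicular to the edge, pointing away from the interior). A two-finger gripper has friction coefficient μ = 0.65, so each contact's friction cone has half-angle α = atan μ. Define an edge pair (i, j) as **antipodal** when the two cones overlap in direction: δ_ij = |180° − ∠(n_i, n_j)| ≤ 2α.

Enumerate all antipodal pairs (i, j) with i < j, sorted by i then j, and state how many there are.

α = atan 0.65 = 33.02°;  2α = 66.05°
n_0 = (-0.9686, +0.2488)
n_1 = (-0.7383, -0.6744)
n_2 = (-0.0298, -0.9996)
n_3 = (+0.9060, -0.4233)
n_4 = (+0.9301, +0.3673)
n_5 = (+0.2519, +0.9678)
  (0,1): δ = 123.18°  ·
  (0,2): δ = 77.30°  ·
  (0,3): δ = 10.63°  ✓
  (0,4): δ = 35.96°  ✓
  (0,5): δ = 89.82°  ·
  (1,2): δ = 134.12°  ·
  (1,3): δ = 67.45°  ·
  (1,4): δ = 20.86°  ✓
  (1,5): δ = 33.00°  ✓
  (2,3): δ = 113.33°  ·
  (2,4): δ = 66.74°  ·
  (2,5): δ = 12.88°  ✓
  (3,4): δ = 133.41°  ·
  (3,5): δ = 79.55°  ·
  (4,5): δ = 126.14°  ·
antipodal pairs: 5

count = 5; pairs: (0,3), (0,4), (1,4), (1,5), (2,5)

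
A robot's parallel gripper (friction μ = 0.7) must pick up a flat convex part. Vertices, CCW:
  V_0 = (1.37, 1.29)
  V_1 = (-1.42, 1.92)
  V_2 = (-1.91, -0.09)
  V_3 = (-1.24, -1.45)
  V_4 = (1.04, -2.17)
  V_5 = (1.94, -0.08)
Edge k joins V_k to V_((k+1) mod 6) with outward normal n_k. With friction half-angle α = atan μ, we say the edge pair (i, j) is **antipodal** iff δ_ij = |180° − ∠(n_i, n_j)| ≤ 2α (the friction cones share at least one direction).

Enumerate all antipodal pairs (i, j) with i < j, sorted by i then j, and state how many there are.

α = atan 0.7 = 34.99°;  2α = 69.98°
n_0 = (+0.2203, +0.9754)
n_1 = (-0.9715, +0.2368)
n_2 = (-0.8971, -0.4419)
n_3 = (-0.3011, -0.9536)
n_4 = (+0.9185, -0.3955)
n_5 = (+0.9233, +0.3841)
  (0,1): δ = 90.98°  ·
  (0,2): δ = 51.05°  ✓
  (0,3): δ = 4.80°  ✓
  (0,4): δ = 79.43°  ·
  (0,5): δ = 125.31°  ·
  (1,2): δ = 140.07°  ·
  (1,3): δ = 93.83°  ·
  (1,4): δ = 9.60°  ✓
  (1,5): δ = 36.29°  ✓
  (2,3): δ = 133.75°  ·
  (2,4): δ = 49.52°  ✓
  (2,5): δ = 3.64°  ✓
  (3,4): δ = 95.77°  ·
  (3,5): δ = 49.88°  ✓
  (4,5): δ = 134.11°  ·
antipodal pairs: 7

count = 7; pairs: (0,2), (0,3), (1,4), (1,5), (2,4), (2,5), (3,5)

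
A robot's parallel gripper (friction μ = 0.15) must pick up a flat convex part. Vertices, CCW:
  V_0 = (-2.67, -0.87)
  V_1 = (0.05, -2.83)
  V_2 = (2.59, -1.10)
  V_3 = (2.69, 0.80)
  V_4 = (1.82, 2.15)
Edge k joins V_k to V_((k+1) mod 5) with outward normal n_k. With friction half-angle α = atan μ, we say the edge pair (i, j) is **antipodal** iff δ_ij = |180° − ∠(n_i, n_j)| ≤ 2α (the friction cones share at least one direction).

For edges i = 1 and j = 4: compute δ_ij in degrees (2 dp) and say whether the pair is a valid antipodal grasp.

δ = 0.33°, valid

α = atan 0.15 = 8.53°;  2α = 17.06°
edge 1: e_1 = (+2.54, +1.73);  n_1 = (+0.5629, -0.8265)
edge 4: e_4 = (-4.49, -3.02);  n_4 = (-0.5581, +0.8298)
∠(n_1, n_4) = 179.67°
δ = |180° − 179.67°| = 0.33°
0.33° ≤ 2α = 17.06°  →  valid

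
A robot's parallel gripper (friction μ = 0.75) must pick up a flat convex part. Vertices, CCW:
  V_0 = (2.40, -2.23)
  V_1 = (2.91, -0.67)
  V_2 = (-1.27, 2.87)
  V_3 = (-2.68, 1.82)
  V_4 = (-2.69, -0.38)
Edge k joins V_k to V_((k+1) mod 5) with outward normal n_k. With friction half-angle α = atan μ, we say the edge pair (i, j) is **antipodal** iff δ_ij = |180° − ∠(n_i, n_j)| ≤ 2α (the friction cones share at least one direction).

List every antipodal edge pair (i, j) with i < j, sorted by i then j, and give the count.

count = 5; pairs: (0,2), (0,3), (1,3), (1,4), (2,4)

α = atan 0.75 = 36.87°;  2α = 73.74°
n_0 = (+0.9505, -0.3107)
n_1 = (+0.6463, +0.7631)
n_2 = (-0.5973, +0.8020)
n_3 = (-1.0000, +0.0045)
n_4 = (-0.3416, -0.9398)
  (0,1): δ = 112.16°  ·
  (0,2): δ = 35.22°  ✓
  (0,3): δ = 17.84°  ✓
  (0,4): δ = 88.13°  ·
  (1,2): δ = 103.06°  ·
  (1,3): δ = 50.00°  ✓
  (1,4): δ = 20.29°  ✓
  (2,3): δ = 126.93°  ·
  (2,4): δ = 56.65°  ✓
  (3,4): δ = 109.71°  ·
antipodal pairs: 5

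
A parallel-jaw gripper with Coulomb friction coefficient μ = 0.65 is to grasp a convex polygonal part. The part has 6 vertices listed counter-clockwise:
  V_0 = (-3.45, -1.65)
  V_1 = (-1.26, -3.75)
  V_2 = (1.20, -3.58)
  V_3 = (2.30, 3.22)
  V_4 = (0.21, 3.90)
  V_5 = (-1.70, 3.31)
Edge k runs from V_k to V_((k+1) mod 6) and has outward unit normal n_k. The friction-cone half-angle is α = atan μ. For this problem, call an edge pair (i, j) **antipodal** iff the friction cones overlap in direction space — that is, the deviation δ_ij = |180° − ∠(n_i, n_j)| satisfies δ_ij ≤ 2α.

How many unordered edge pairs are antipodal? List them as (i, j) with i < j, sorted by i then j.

count = 7; pairs: (0,2), (0,3), (0,4), (1,3), (1,4), (2,4), (2,5)

α = atan 0.65 = 33.02°;  2α = 66.05°
n_0 = (-0.6921, -0.7218)
n_1 = (+0.0689, -0.9976)
n_2 = (+0.9872, -0.1597)
n_3 = (+0.3094, +0.9509)
n_4 = (-0.2951, +0.9555)
n_5 = (-0.9430, +0.3327)
  (0,1): δ = 132.25°  ·
  (0,2): δ = 55.39°  ✓
  (0,3): δ = 25.78°  ✓
  (0,4): δ = 60.96°  ✓
  (0,5): δ = 114.36°  ·
  (1,2): δ = 103.14°  ·
  (1,3): δ = 21.98°  ✓
  (1,4): δ = 13.21°  ✓
  (1,5): δ = 66.61°  ·
  (2,3): δ = 98.83°  ·
  (2,4): δ = 63.65°  ✓
  (2,5): δ = 10.25°  ✓
  (3,4): δ = 144.81°  ·
  (3,5): δ = 91.41°  ·
  (4,5): δ = 126.60°  ·
antipodal pairs: 7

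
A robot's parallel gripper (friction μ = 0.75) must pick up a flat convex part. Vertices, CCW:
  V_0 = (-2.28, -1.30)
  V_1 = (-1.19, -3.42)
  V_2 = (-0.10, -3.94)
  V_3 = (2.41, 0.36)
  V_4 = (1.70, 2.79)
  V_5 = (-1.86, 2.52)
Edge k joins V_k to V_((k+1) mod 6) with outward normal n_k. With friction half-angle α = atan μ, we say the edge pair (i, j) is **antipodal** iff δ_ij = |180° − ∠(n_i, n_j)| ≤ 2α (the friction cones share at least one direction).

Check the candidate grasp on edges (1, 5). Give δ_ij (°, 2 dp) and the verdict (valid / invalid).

δ = 109.23°, invalid

α = atan 0.75 = 36.87°;  2α = 73.74°
edge 1: e_1 = (+1.09, -0.52);  n_1 = (-0.4306, -0.9026)
edge 5: e_5 = (-0.42, -3.82);  n_5 = (-0.9940, +0.1093)
∠(n_1, n_5) = 70.77°
δ = |180° − 70.77°| = 109.23°
109.23° > 2α = 73.74°  →  invalid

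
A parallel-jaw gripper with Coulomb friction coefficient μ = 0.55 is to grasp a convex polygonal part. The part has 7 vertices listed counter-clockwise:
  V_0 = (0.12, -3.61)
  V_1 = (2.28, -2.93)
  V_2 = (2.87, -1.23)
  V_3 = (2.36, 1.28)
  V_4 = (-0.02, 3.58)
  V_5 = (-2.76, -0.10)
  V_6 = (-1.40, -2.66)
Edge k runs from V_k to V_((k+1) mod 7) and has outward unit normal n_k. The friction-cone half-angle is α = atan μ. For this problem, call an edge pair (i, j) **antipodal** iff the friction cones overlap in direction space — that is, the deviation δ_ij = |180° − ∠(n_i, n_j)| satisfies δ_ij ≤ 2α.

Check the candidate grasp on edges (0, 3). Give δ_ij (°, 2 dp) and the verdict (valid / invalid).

α = atan 0.55 = 28.81°;  2α = 57.62°
edge 0: e_0 = (+2.16, +0.68);  n_0 = (+0.3003, -0.9538)
edge 3: e_3 = (-2.38, +2.30);  n_3 = (+0.6949, +0.7191)
∠(n_0, n_3) = 118.50°
δ = |180° − 118.50°| = 61.50°
61.50° > 2α = 57.62°  →  invalid

δ = 61.50°, invalid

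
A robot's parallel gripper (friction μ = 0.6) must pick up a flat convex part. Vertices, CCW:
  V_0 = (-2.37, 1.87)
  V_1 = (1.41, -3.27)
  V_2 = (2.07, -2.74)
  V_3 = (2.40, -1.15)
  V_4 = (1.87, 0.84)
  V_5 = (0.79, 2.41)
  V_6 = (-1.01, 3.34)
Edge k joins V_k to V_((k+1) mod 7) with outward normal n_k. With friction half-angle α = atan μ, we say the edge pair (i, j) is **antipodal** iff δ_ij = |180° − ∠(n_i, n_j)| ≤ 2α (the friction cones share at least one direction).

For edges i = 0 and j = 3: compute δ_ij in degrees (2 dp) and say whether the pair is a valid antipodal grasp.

δ = 21.42°, valid

α = atan 0.6 = 30.96°;  2α = 61.93°
edge 0: e_0 = (+3.78, -5.14);  n_0 = (-0.8056, -0.5925)
edge 3: e_3 = (-0.53, +1.99);  n_3 = (+0.9663, +0.2574)
∠(n_0, n_3) = 158.58°
δ = |180° − 158.58°| = 21.42°
21.42° ≤ 2α = 61.93°  →  valid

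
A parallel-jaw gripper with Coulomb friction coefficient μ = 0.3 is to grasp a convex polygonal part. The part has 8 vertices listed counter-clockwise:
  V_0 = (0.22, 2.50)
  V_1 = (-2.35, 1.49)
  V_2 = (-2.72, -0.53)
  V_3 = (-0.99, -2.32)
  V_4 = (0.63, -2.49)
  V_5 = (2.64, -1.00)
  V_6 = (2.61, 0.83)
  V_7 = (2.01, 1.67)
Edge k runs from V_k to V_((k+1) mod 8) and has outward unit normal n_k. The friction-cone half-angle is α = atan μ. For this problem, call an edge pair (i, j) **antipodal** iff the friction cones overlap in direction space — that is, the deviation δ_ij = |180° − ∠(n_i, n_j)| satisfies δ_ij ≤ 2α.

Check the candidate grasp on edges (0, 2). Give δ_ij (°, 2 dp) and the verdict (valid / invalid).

α = atan 0.3 = 16.70°;  2α = 33.40°
edge 0: e_0 = (-2.57, -1.01);  n_0 = (-0.3658, +0.9307)
edge 2: e_2 = (+1.73, -1.79);  n_2 = (-0.7191, -0.6950)
∠(n_0, n_2) = 112.57°
δ = |180° − 112.57°| = 67.43°
67.43° > 2α = 33.40°  →  invalid

δ = 67.43°, invalid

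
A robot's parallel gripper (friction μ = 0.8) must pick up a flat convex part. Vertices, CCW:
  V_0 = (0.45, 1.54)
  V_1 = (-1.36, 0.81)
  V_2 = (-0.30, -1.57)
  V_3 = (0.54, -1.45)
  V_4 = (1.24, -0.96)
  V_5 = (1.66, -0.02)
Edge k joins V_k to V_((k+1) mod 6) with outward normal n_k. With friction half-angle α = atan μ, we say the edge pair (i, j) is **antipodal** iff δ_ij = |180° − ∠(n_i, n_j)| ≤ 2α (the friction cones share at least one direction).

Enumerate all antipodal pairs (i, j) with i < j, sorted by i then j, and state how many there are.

count = 6; pairs: (0,2), (0,3), (0,4), (1,4), (1,5), (2,5)

α = atan 0.8 = 38.66°;  2α = 77.32°
n_0 = (-0.3740, +0.9274)
n_1 = (-0.9135, -0.4069)
n_2 = (+0.1414, -0.9899)
n_3 = (+0.5735, -0.8192)
n_4 = (+0.9130, -0.4079)
n_5 = (+0.7902, +0.6129)
  (0,1): δ = 87.96°  ·
  (0,2): δ = 13.83°  ✓
  (0,3): δ = 13.03°  ✓
  (0,4): δ = 43.96°  ✓
  (0,5): δ = 105.83°  ·
  (1,2): δ = 105.88°  ·
  (1,3): δ = 79.02°  ·
  (1,4): δ = 48.08°  ✓
  (1,5): δ = 13.79°  ✓
  (2,3): δ = 153.14°  ·
  (2,4): δ = 122.21°  ·
  (2,5): δ = 60.33°  ✓
  (3,4): δ = 149.07°  ·
  (3,5): δ = 87.19°  ·
  (4,5): δ = 118.13°  ·
antipodal pairs: 6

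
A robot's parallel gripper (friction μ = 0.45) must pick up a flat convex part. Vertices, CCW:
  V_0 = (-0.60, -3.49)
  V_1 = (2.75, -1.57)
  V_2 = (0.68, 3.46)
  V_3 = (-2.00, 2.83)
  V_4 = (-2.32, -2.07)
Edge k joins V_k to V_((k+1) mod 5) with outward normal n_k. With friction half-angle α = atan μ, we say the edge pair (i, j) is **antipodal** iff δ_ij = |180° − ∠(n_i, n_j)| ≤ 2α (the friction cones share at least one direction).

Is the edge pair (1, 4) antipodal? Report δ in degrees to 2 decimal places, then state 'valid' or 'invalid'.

δ = 28.09°, valid

α = atan 0.45 = 24.23°;  2α = 48.46°
edge 1: e_1 = (-2.07, +5.03);  n_1 = (+0.9248, +0.3806)
edge 4: e_4 = (+1.72, -1.42);  n_4 = (-0.6366, -0.7712)
∠(n_1, n_4) = 151.91°
δ = |180° − 151.91°| = 28.09°
28.09° ≤ 2α = 48.46°  →  valid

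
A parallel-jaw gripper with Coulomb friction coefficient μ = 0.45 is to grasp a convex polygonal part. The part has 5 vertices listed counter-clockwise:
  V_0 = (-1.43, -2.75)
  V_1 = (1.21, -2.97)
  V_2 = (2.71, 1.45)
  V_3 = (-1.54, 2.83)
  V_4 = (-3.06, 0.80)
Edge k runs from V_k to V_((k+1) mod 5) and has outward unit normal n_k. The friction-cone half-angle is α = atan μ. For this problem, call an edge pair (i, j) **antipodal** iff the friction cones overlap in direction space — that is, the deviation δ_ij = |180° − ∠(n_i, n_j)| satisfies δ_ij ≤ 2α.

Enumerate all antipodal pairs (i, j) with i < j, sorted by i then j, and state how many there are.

α = atan 0.45 = 24.23°;  2α = 48.46°
n_0 = (-0.0830, -0.9965)
n_1 = (+0.9470, -0.3214)
n_2 = (+0.3088, +0.9511)
n_3 = (-0.8005, +0.5994)
n_4 = (-0.9088, -0.4173)
  (0,1): δ = 103.98°  ·
  (0,2): δ = 13.23°  ✓
  (0,3): δ = 57.94°  ·
  (0,4): δ = 119.43°  ·
  (1,2): δ = 89.24°  ·
  (1,3): δ = 18.08°  ✓
  (1,4): δ = 43.41°  ✓
  (2,3): δ = 108.84°  ·
  (2,4): δ = 47.35°  ✓
  (3,4): δ = 118.51°  ·
antipodal pairs: 4

count = 4; pairs: (0,2), (1,3), (1,4), (2,4)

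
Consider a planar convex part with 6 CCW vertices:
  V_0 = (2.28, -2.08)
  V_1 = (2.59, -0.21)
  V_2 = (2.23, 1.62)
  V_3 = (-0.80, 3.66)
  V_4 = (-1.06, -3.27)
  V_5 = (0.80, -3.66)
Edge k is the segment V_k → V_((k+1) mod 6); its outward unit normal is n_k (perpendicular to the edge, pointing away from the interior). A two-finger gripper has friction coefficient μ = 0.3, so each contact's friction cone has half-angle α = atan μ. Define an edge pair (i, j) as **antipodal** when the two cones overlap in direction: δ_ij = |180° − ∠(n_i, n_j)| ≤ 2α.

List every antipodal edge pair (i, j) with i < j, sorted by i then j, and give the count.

α = atan 0.3 = 16.70°;  2α = 33.40°
n_0 = (+0.9865, -0.1635)
n_1 = (+0.9812, +0.1930)
n_2 = (+0.5585, +0.8295)
n_3 = (-0.9993, +0.0375)
n_4 = (-0.2052, -0.9787)
n_5 = (+0.7298, -0.6836)
  (0,1): δ = 159.46°  ·
  (0,2): δ = 114.54°  ·
  (0,3): δ = 7.26°  ✓
  (0,4): δ = 87.57°  ·
  (0,5): δ = 146.28°  ·
  (1,2): δ = 135.08°  ·
  (1,3): δ = 13.28°  ✓
  (1,4): δ = 67.03°  ·
  (1,5): δ = 125.74°  ·
  (2,3): δ = 58.20°  ·
  (2,4): δ = 22.11°  ✓
  (2,5): δ = 80.82°  ·
  (3,4): δ = 99.69°  ·
  (3,5): δ = 40.98°  ·
  (4,5): δ = 121.29°  ·
antipodal pairs: 3

count = 3; pairs: (0,3), (1,3), (2,4)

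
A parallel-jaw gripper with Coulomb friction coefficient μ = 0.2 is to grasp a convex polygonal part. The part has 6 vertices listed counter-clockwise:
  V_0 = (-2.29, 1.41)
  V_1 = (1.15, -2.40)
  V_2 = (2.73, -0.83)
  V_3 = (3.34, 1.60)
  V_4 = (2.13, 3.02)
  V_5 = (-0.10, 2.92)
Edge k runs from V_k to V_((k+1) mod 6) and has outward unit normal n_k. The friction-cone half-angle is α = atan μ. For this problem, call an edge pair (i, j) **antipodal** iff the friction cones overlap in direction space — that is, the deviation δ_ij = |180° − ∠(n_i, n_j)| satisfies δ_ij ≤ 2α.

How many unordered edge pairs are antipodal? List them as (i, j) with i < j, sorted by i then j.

α = atan 0.2 = 11.31°;  2α = 22.62°
n_0 = (-0.7422, -0.6701)
n_1 = (+0.7049, -0.7093)
n_2 = (+0.9699, -0.2435)
n_3 = (+0.7611, +0.6486)
n_4 = (-0.0448, +0.9990)
n_5 = (-0.5676, +0.8233)
  (0,1): δ = 87.26°  ·
  (0,2): δ = 56.17°  ·
  (0,3): δ = 1.64°  ✓
  (0,4): δ = 50.49°  ·
  (0,5): δ = 82.51°  ·
  (1,2): δ = 148.91°  ·
  (1,3): δ = 94.38°  ·
  (1,4): δ = 42.25°  ·
  (1,5): δ = 10.23°  ✓
  (2,3): δ = 125.47°  ·
  (2,4): δ = 73.34°  ·
  (2,5): δ = 41.32°  ·
  (3,4): δ = 127.87°  ·
  (3,5): δ = 95.85°  ·
  (4,5): δ = 147.98°  ·
antipodal pairs: 2

count = 2; pairs: (0,3), (1,5)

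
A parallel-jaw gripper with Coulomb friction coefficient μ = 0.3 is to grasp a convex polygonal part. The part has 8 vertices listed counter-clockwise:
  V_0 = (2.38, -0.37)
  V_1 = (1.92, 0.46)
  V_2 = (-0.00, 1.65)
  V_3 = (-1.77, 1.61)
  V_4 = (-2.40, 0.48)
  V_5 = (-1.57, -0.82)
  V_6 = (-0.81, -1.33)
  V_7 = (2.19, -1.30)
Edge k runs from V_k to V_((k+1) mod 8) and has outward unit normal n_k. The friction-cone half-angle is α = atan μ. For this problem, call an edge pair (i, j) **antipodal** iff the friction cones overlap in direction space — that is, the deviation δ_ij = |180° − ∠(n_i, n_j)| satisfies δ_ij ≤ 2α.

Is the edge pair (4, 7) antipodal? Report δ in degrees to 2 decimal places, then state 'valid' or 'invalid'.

α = atan 0.3 = 16.70°;  2α = 33.40°
edge 4: e_4 = (+0.83, -1.30);  n_4 = (-0.8429, -0.5381)
edge 7: e_7 = (+0.19, +0.93);  n_7 = (+0.9798, -0.2002)
∠(n_4, n_7) = 135.90°
δ = |180° − 135.90°| = 44.10°
44.10° > 2α = 33.40°  →  invalid

δ = 44.10°, invalid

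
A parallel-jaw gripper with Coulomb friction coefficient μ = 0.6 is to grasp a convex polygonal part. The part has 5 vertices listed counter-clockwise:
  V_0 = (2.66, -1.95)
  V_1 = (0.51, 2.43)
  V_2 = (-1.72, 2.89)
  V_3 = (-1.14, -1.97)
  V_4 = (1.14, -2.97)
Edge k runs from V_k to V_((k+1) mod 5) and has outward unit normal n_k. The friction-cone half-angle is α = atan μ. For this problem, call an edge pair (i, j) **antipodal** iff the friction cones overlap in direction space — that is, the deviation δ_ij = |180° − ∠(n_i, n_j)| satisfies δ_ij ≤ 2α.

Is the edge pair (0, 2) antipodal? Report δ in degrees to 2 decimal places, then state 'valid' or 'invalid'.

δ = 19.34°, valid

α = atan 0.6 = 30.96°;  2α = 61.93°
edge 0: e_0 = (-2.15, +4.38);  n_0 = (+0.8977, +0.4406)
edge 2: e_2 = (+0.58, -4.86);  n_2 = (-0.9930, -0.1185)
∠(n_0, n_2) = 160.66°
δ = |180° − 160.66°| = 19.34°
19.34° ≤ 2α = 61.93°  →  valid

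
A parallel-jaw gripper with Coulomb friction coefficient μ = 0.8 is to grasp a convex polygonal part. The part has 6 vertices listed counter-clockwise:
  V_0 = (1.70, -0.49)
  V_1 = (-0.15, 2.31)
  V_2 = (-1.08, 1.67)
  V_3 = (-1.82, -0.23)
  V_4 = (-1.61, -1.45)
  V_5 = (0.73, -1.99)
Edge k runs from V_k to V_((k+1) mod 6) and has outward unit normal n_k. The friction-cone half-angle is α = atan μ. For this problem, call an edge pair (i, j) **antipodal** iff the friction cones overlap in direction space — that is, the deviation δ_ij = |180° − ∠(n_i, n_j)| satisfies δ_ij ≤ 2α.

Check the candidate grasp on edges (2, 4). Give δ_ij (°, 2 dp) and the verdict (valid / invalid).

δ = 81.72°, invalid

α = atan 0.8 = 38.66°;  2α = 77.32°
edge 2: e_2 = (-0.74, -1.90);  n_2 = (-0.9318, +0.3629)
edge 4: e_4 = (+2.34, -0.54);  n_4 = (-0.2249, -0.9744)
∠(n_2, n_4) = 98.28°
δ = |180° − 98.28°| = 81.72°
81.72° > 2α = 77.32°  →  invalid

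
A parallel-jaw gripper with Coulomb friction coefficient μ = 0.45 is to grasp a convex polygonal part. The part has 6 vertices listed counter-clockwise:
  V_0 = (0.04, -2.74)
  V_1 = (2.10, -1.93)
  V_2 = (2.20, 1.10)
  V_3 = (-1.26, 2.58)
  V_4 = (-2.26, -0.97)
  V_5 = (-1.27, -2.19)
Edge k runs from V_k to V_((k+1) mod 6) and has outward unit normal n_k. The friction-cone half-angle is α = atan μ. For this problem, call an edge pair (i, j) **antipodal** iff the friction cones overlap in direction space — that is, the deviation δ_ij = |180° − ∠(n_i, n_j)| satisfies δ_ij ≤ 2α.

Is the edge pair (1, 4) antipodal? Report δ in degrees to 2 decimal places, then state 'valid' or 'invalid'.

α = atan 0.45 = 24.23°;  2α = 48.46°
edge 1: e_1 = (+0.10, +3.03);  n_1 = (+0.9995, -0.0330)
edge 4: e_4 = (+0.99, -1.22);  n_4 = (-0.7765, -0.6301)
∠(n_1, n_4) = 139.05°
δ = |180° − 139.05°| = 40.95°
40.95° ≤ 2α = 48.46°  →  valid

δ = 40.95°, valid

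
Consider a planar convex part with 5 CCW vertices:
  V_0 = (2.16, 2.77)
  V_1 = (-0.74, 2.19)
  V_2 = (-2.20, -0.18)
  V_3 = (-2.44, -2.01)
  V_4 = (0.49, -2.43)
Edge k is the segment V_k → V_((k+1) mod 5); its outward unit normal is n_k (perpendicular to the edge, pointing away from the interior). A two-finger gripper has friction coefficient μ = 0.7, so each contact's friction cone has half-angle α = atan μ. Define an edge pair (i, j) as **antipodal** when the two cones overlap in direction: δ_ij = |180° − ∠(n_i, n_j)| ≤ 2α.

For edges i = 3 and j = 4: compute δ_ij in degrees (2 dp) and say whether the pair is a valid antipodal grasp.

δ = 99.65°, invalid

α = atan 0.7 = 34.99°;  2α = 69.98°
edge 3: e_3 = (+2.93, -0.42);  n_3 = (-0.1419, -0.9899)
edge 4: e_4 = (+1.67, +5.20);  n_4 = (+0.9521, -0.3058)
∠(n_3, n_4) = 80.35°
δ = |180° − 80.35°| = 99.65°
99.65° > 2α = 69.98°  →  invalid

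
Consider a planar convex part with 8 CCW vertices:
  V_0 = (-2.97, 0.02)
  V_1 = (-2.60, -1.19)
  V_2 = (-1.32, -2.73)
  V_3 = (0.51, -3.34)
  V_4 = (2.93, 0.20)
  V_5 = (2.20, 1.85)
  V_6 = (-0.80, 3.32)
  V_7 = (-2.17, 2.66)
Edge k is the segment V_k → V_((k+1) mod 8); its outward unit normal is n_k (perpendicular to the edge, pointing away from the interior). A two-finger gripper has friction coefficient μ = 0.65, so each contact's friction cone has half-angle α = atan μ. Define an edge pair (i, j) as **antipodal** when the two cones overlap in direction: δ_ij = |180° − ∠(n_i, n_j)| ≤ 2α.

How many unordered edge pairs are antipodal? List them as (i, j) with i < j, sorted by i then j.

count = 11; pairs: (0,3), (0,4), (0,5), (1,4), (1,5), (2,4), (2,5), (2,6), (3,6), (3,7), (4,7)

α = atan 0.65 = 33.02°;  2α = 66.05°
n_0 = (-0.9563, -0.2924)
n_1 = (-0.7690, -0.6392)
n_2 = (-0.3162, -0.9487)
n_3 = (+0.8255, -0.5643)
n_4 = (+0.9145, +0.4046)
n_5 = (+0.4400, +0.8980)
n_6 = (-0.4340, +0.9009)
n_7 = (-0.9570, +0.2900)
  (0,1): δ = 157.27°  ·
  (0,2): δ = 125.44°  ·
  (0,3): δ = 51.36°  ✓
  (0,4): δ = 6.86°  ✓
  (0,5): δ = 46.89°  ✓
  (0,6): δ = 98.72°  ·
  (0,7): δ = 146.14°  ·
  (1,2): δ = 148.17°  ·
  (1,3): δ = 74.09°  ·
  (1,4): δ = 15.87°  ✓
  (1,5): δ = 24.16°  ✓
  (1,6): δ = 75.99°  ·
  (1,7): δ = 123.41°  ·
  (2,3): δ = 105.92°  ·
  (2,4): δ = 47.70°  ✓
  (2,5): δ = 7.67°  ✓
  (2,6): δ = 44.16°  ✓
  (2,7): δ = 91.58°  ·
  (3,4): δ = 121.78°  ·
  (3,5): δ = 81.75°  ·
  (3,6): δ = 29.92°  ✓
  (3,7): δ = 17.50°  ✓
  (4,5): δ = 139.97°  ·
  (4,6): δ = 88.14°  ·
  (4,7): δ = 40.72°  ✓
  (5,6): δ = 128.17°  ·
  (5,7): δ = 80.75°  ·
  (6,7): δ = 132.58°  ·
antipodal pairs: 11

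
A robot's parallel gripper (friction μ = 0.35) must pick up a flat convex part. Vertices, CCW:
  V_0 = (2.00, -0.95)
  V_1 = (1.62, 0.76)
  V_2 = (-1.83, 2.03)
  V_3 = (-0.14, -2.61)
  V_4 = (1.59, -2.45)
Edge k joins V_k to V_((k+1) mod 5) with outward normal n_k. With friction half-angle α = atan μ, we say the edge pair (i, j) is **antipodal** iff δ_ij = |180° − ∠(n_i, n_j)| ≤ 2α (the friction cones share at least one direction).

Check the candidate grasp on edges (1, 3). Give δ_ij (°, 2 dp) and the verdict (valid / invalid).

α = atan 0.35 = 19.29°;  2α = 38.58°
edge 1: e_1 = (-3.45, +1.27);  n_1 = (+0.3455, +0.9384)
edge 3: e_3 = (+1.73, +0.16);  n_3 = (+0.0921, -0.9958)
∠(n_1, n_3) = 154.51°
δ = |180° − 154.51°| = 25.49°
25.49° ≤ 2α = 38.58°  →  valid

δ = 25.49°, valid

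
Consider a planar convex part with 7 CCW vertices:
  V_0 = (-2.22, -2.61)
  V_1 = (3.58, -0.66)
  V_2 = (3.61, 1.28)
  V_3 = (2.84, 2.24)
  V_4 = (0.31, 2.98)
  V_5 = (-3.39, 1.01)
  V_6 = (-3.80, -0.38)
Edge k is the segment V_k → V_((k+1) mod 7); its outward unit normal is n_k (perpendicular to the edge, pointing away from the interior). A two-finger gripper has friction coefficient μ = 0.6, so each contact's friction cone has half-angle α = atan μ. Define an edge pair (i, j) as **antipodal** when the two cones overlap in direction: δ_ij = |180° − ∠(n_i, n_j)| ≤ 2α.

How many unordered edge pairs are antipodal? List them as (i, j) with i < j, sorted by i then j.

count = 9; pairs: (0,3), (0,4), (0,5), (1,4), (1,5), (1,6), (2,5), (2,6), (3,6)

α = atan 0.6 = 30.96°;  2α = 61.93°
n_0 = (+0.3187, -0.9479)
n_1 = (+0.9999, -0.0155)
n_2 = (+0.7801, +0.6257)
n_3 = (+0.2807, +0.9598)
n_4 = (-0.4700, +0.8827)
n_5 = (-0.9591, +0.2829)
n_6 = (-0.8160, -0.5781)
  (0,1): δ = 109.47°  ·
  (0,2): δ = 69.85°  ·
  (0,3): δ = 34.89°  ✓
  (0,4): δ = 9.45°  ✓
  (0,5): δ = 54.98°  ✓
  (0,6): δ = 106.74°  ·
  (1,2): δ = 140.38°  ·
  (1,3): δ = 105.42°  ·
  (1,4): δ = 61.08°  ✓
  (1,5): δ = 15.55°  ✓
  (1,6): δ = 36.20°  ✓
  (2,3): δ = 145.04°  ·
  (2,4): δ = 100.70°  ·
  (2,5): δ = 55.17°  ✓
  (2,6): δ = 3.41°  ✓
  (3,4): δ = 135.66°  ·
  (3,5): δ = 90.13°  ·
  (3,6): δ = 38.38°  ✓
  (4,5): δ = 134.47°  ·
  (4,6): δ = 82.71°  ·
  (5,6): δ = 128.25°  ·
antipodal pairs: 9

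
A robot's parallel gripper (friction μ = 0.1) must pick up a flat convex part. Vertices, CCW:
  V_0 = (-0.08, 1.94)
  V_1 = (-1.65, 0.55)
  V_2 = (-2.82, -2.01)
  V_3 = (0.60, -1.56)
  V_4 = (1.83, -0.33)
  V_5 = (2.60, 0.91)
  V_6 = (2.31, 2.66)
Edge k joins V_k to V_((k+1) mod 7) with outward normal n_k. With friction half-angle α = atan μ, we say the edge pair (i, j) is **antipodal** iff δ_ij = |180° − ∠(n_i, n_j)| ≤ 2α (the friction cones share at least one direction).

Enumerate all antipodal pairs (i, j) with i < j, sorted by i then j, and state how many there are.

α = atan 0.1 = 5.71°;  2α = 11.42°
n_0 = (-0.6629, +0.7487)
n_1 = (-0.9095, +0.4157)
n_2 = (+0.1305, -0.9915)
n_3 = (+0.7071, -0.7071)
n_4 = (+0.8495, -0.5275)
n_5 = (+0.9865, +0.1635)
n_6 = (-0.2885, +0.9575)
  (0,1): δ = 156.08°  ·
  (0,2): δ = 34.02°  ·
  (0,3): δ = 3.48°  ✓
  (0,4): δ = 16.64°  ·
  (0,5): δ = 57.89°  ·
  (0,6): δ = 155.25°  ·
  (1,2): δ = 57.94°  ·
  (1,3): δ = 20.44°  ·
  (1,4): δ = 7.28°  ✓
  (1,5): δ = 33.97°  ·
  (1,6): δ = 131.33°  ·
  (2,3): δ = 142.50°  ·
  (2,4): δ = 129.33°  ·
  (2,5): δ = 88.09°  ·
  (2,6): δ = 9.27°  ✓
  (3,4): δ = 166.84°  ·
  (3,5): δ = 125.59°  ·
  (3,6): δ = 28.23°  ·
  (4,5): δ = 138.75°  ·
  (4,6): δ = 41.40°  ·
  (5,6): δ = 82.64°  ·
antipodal pairs: 3

count = 3; pairs: (0,3), (1,4), (2,6)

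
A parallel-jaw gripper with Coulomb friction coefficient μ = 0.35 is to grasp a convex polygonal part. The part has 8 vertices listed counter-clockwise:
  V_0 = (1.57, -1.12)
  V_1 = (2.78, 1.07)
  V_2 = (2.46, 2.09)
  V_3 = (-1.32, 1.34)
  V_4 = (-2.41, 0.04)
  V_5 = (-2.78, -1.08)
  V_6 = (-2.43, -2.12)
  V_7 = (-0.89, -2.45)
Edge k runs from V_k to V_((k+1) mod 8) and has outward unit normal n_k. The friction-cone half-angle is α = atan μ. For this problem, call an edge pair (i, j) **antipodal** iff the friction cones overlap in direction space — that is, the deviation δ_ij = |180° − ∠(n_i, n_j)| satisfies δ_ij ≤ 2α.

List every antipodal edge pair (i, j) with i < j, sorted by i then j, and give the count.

count = 7; pairs: (0,3), (0,4), (1,4), (1,5), (2,6), (2,7), (3,7)

α = atan 0.35 = 19.29°;  2α = 38.58°
n_0 = (+0.8753, -0.4836)
n_1 = (+0.9541, +0.2993)
n_2 = (-0.1946, +0.9809)
n_3 = (-0.7663, +0.6425)
n_4 = (-0.9495, +0.3137)
n_5 = (-0.9478, -0.3190)
n_6 = (-0.2095, -0.9778)
n_7 = (+0.4756, -0.8797)
  (0,1): δ = 133.66°  ·
  (0,2): δ = 49.86°  ·
  (0,3): δ = 11.06°  ✓
  (0,4): δ = 10.64°  ✓
  (0,5): δ = 47.52°  ·
  (0,6): δ = 106.83°  ·
  (0,7): δ = 147.32°  ·
  (1,2): δ = 96.20°  ·
  (1,3): δ = 57.40°  ·
  (1,4): δ = 35.70°  ✓
  (1,5): δ = 1.18°  ✓
  (1,6): δ = 60.49°  ·
  (1,7): δ = 100.98°  ·
  (2,3): δ = 141.20°  ·
  (2,4): δ = 119.50°  ·
  (2,5): δ = 82.62°  ·
  (2,6): δ = 23.32°  ✓
  (2,7): δ = 17.18°  ✓
  (3,4): δ = 158.30°  ·
  (3,5): δ = 121.42°  ·
  (3,6): δ = 62.12°  ·
  (3,7): δ = 21.62°  ✓
  (4,5): δ = 143.12°  ·
  (4,6): δ = 83.81°  ·
  (4,7): δ = 43.32°  ·
  (5,6): δ = 120.69°  ·
  (5,7): δ = 80.20°  ·
  (6,7): δ = 139.51°  ·
antipodal pairs: 7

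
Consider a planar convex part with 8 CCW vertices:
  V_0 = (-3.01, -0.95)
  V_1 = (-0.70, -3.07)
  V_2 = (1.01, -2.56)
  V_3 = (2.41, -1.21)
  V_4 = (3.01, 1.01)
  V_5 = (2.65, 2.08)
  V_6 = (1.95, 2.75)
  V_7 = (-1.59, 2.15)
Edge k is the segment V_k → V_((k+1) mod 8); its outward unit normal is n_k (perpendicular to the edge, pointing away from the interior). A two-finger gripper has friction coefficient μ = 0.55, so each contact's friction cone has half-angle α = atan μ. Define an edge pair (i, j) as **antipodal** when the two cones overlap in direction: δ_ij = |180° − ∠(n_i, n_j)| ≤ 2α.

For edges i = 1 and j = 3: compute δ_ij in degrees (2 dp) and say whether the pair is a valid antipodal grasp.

δ = 121.73°, invalid

α = atan 0.55 = 28.81°;  2α = 57.62°
edge 1: e_1 = (+1.71, +0.51);  n_1 = (+0.2858, -0.9583)
edge 3: e_3 = (+0.60, +2.22);  n_3 = (+0.9654, -0.2609)
∠(n_1, n_3) = 58.27°
δ = |180° − 58.27°| = 121.73°
121.73° > 2α = 57.62°  →  invalid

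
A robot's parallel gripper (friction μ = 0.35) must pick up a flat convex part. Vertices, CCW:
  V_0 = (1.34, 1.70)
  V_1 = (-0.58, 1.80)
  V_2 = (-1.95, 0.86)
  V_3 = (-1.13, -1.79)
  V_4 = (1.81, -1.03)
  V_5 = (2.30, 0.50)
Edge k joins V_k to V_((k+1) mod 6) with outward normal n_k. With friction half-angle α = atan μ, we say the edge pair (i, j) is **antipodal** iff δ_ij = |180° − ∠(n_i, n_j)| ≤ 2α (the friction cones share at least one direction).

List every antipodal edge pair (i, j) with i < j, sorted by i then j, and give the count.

count = 5; pairs: (0,3), (1,3), (1,4), (2,4), (2,5)

α = atan 0.35 = 19.29°;  2α = 38.58°
n_0 = (+0.0520, +0.9986)
n_1 = (-0.5658, +0.8246)
n_2 = (-0.9553, -0.2956)
n_3 = (+0.2503, -0.9682)
n_4 = (+0.9524, -0.3050)
n_5 = (+0.7809, +0.6247)
  (0,1): δ = 142.56°  ·
  (0,2): δ = 69.82°  ·
  (0,3): δ = 17.48°  ✓
  (0,4): δ = 75.22°  ·
  (0,5): δ = 131.64°  ·
  (1,2): δ = 107.26°  ·
  (1,3): δ = 19.96°  ✓
  (1,4): δ = 37.79°  ✓
  (1,5): δ = 94.20°  ·
  (2,3): δ = 92.70°  ·
  (2,4): δ = 34.95°  ✓
  (2,5): δ = 21.47°  ✓
  (3,4): δ = 122.25°  ·
  (3,5): δ = 65.83°  ·
  (4,5): δ = 123.58°  ·
antipodal pairs: 5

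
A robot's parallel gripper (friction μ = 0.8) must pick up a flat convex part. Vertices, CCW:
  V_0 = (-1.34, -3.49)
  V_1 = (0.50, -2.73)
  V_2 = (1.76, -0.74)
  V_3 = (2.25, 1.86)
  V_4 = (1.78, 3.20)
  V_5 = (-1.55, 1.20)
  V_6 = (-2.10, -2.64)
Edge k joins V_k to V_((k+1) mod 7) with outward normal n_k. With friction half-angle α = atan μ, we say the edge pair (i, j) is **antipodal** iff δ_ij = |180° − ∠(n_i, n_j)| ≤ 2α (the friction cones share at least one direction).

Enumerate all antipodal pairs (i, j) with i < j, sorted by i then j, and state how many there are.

α = atan 0.8 = 38.66°;  2α = 77.32°
n_0 = (+0.3818, -0.9243)
n_1 = (+0.8449, -0.5350)
n_2 = (+0.9827, -0.1852)
n_3 = (+0.9436, +0.3310)
n_4 = (-0.5149, +0.8573)
n_5 = (-0.9899, +0.1418)
n_6 = (-0.7455, -0.6665)
  (0,1): δ = 144.78°  ·
  (0,2): δ = 123.12°  ·
  (0,3): δ = 93.11°  ·
  (0,4): δ = 8.55°  ✓
  (0,5): δ = 59.41°  ✓
  (0,6): δ = 109.36°  ·
  (1,2): δ = 158.33°  ·
  (1,3): δ = 128.33°  ·
  (1,4): δ = 26.67°  ✓
  (1,5): δ = 24.19°  ✓
  (1,6): δ = 74.14°  ✓
  (2,3): δ = 150.00°  ·
  (2,4): δ = 48.34°  ✓
  (2,5): δ = 2.52°  ✓
  (2,6): δ = 52.47°  ✓
  (3,4): δ = 78.34°  ·
  (3,5): δ = 27.48°  ✓
  (3,6): δ = 22.47°  ✓
  (4,5): δ = 129.14°  ·
  (4,6): δ = 79.19°  ·
  (5,6): δ = 130.05°  ·
antipodal pairs: 10

count = 10; pairs: (0,4), (0,5), (1,4), (1,5), (1,6), (2,4), (2,5), (2,6), (3,5), (3,6)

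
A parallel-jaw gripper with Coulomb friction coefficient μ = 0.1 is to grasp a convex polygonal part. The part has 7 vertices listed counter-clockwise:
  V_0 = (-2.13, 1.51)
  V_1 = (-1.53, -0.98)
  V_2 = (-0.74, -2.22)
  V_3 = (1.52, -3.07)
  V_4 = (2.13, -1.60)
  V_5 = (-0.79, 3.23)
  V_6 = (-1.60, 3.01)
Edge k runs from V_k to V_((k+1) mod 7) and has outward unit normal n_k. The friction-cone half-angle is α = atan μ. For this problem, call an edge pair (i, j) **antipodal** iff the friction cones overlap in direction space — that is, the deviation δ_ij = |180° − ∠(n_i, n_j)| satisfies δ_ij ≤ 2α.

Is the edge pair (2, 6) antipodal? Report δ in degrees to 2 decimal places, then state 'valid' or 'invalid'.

δ = 91.15°, invalid

α = atan 0.1 = 5.71°;  2α = 11.42°
edge 2: e_2 = (+2.26, -0.85);  n_2 = (-0.3520, -0.9360)
edge 6: e_6 = (-0.53, -1.50);  n_6 = (-0.9429, +0.3331)
∠(n_2, n_6) = 88.85°
δ = |180° − 88.85°| = 91.15°
91.15° > 2α = 11.42°  →  invalid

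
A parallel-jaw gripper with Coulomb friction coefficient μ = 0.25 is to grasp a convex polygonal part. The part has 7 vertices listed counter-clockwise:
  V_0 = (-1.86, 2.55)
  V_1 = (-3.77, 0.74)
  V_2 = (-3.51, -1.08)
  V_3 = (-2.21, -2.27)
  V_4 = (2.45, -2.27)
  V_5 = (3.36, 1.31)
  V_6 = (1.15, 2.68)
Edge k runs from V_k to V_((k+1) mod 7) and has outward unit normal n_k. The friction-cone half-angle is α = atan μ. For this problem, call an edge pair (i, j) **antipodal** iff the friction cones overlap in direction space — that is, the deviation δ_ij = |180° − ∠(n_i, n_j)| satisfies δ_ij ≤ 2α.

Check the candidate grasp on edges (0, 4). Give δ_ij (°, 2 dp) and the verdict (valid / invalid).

δ = 32.28°, invalid

α = atan 0.25 = 14.04°;  2α = 28.07°
edge 0: e_0 = (-1.91, -1.81);  n_0 = (-0.6879, +0.7259)
edge 4: e_4 = (+0.91, +3.58);  n_4 = (+0.9692, -0.2464)
∠(n_0, n_4) = 147.72°
δ = |180° − 147.72°| = 32.28°
32.28° > 2α = 28.07°  →  invalid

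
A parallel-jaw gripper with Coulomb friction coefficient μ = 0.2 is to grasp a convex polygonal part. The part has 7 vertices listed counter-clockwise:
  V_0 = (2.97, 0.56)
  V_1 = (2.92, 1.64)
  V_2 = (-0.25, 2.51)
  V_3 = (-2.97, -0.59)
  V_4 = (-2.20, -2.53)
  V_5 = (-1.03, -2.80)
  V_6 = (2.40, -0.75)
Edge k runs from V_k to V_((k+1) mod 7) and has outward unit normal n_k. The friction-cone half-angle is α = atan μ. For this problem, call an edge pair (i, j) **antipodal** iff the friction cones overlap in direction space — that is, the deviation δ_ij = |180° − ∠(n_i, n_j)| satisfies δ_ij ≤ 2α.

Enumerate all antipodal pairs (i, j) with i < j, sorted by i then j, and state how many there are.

α = atan 0.2 = 11.31°;  2α = 22.62°
n_0 = (+0.9989, +0.0462)
n_1 = (+0.2647, +0.9643)
n_2 = (-0.7517, +0.6595)
n_3 = (-0.9295, -0.3689)
n_4 = (-0.2249, -0.9744)
n_5 = (+0.5130, -0.8584)
n_6 = (+0.9170, -0.3990)
  (0,1): δ = 108.00°  ·
  (0,2): δ = 43.92°  ·
  (0,3): δ = 19.00°  ✓
  (0,4): δ = 74.35°  ·
  (0,5): δ = 118.21°  ·
  (0,6): δ = 153.83°  ·
  (1,2): δ = 115.92°  ·
  (1,3): δ = 53.00°  ·
  (1,4): δ = 2.35°  ✓
  (1,5): δ = 46.21°  ·
  (1,6): δ = 81.83°  ·
  (2,3): δ = 117.09°  ·
  (2,4): δ = 61.73°  ·
  (2,5): δ = 17.87°  ✓
  (2,6): δ = 17.75°  ✓
  (3,4): δ = 124.64°  ·
  (3,5): δ = 80.78°  ·
  (3,6): δ = 45.16°  ·
  (4,5): δ = 136.14°  ·
  (4,6): δ = 100.52°  ·
  (5,6): δ = 144.38°  ·
antipodal pairs: 4

count = 4; pairs: (0,3), (1,4), (2,5), (2,6)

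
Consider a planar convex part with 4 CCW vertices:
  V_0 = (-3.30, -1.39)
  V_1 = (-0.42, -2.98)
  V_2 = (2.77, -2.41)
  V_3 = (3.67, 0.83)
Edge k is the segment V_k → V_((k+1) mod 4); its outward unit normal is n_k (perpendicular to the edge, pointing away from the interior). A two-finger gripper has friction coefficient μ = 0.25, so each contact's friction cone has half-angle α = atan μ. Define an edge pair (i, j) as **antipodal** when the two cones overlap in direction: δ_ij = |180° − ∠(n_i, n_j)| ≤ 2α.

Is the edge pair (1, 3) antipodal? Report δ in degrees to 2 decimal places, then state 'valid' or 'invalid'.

α = atan 0.25 = 14.04°;  2α = 28.07°
edge 1: e_1 = (+3.19, +0.57);  n_1 = (+0.1759, -0.9844)
edge 3: e_3 = (-6.97, -2.22);  n_3 = (-0.3035, +0.9528)
∠(n_1, n_3) = 172.46°
δ = |180° − 172.46°| = 7.54°
7.54° ≤ 2α = 28.07°  →  valid

δ = 7.54°, valid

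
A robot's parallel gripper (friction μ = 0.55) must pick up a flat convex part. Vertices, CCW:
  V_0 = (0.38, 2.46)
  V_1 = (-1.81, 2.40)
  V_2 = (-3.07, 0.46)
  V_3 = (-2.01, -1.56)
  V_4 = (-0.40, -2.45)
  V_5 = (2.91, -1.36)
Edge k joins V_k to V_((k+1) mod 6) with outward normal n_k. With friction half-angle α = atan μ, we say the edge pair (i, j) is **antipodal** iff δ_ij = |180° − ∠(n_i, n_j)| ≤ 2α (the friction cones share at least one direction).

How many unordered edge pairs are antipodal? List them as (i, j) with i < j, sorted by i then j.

count = 5; pairs: (0,3), (0,4), (1,4), (2,5), (3,5)

α = atan 0.55 = 28.81°;  2α = 57.62°
n_0 = (-0.0274, +0.9996)
n_1 = (-0.8386, +0.5447)
n_2 = (-0.8855, -0.4647)
n_3 = (-0.4838, -0.8752)
n_4 = (+0.3128, -0.9498)
n_5 = (+0.8337, +0.5522)
  (0,1): δ = 124.57°  ·
  (0,2): δ = 63.88°  ·
  (0,3): δ = 30.50°  ✓
  (0,4): δ = 16.66°  ✓
  (0,5): δ = 121.95°  ·
  (1,2): δ = 119.31°  ·
  (1,3): δ = 85.93°  ·
  (1,4): δ = 38.77°  ✓
  (1,5): δ = 66.52°  ·
  (2,3): δ = 146.62°  ·
  (2,4): δ = 99.46°  ·
  (2,5): δ = 5.83°  ✓
  (3,4): δ = 132.84°  ·
  (3,5): δ = 27.55°  ✓
  (4,5): δ = 74.71°  ·
antipodal pairs: 5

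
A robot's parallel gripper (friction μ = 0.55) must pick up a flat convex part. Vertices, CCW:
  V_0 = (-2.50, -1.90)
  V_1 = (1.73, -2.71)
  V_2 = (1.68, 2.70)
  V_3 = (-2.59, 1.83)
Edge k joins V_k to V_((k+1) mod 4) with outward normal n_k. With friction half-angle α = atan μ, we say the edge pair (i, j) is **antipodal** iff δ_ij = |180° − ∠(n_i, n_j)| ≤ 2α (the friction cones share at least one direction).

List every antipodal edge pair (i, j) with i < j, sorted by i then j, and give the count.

α = atan 0.55 = 28.81°;  2α = 57.62°
n_0 = (-0.1881, -0.9822)
n_1 = (+1.0000, +0.0092)
n_2 = (-0.1996, +0.9799)
n_3 = (-0.9997, -0.0241)
  (0,1): δ = 78.63°  ·
  (0,2): δ = 22.36°  ✓
  (0,3): δ = 102.22°  ·
  (1,2): δ = 79.01°  ·
  (1,3): δ = 0.85°  ✓
  (2,3): δ = 100.13°  ·
antipodal pairs: 2

count = 2; pairs: (0,2), (1,3)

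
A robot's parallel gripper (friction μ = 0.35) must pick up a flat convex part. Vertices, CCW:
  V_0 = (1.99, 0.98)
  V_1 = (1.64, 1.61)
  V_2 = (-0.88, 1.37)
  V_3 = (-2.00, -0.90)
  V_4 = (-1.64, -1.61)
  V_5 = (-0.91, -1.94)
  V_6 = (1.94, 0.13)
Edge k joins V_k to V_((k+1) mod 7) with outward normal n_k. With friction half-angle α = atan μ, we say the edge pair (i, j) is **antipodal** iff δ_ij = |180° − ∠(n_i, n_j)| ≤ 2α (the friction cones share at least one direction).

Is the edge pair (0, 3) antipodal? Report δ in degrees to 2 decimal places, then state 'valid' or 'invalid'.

α = atan 0.35 = 19.29°;  2α = 38.58°
edge 0: e_0 = (-0.35, +0.63);  n_0 = (+0.8742, +0.4856)
edge 3: e_3 = (+0.36, -0.71);  n_3 = (-0.8919, -0.4522)
∠(n_0, n_3) = 177.83°
δ = |180° − 177.83°| = 2.17°
2.17° ≤ 2α = 38.58°  →  valid

δ = 2.17°, valid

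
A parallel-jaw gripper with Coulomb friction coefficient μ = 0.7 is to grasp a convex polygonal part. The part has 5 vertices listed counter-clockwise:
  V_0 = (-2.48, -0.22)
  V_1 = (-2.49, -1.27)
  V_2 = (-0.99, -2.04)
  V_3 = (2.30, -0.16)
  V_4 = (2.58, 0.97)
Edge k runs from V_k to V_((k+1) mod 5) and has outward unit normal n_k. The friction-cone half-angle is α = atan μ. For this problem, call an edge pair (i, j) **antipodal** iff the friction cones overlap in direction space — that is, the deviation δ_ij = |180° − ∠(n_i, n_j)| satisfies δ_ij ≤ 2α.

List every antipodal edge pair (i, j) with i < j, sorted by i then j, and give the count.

count = 5; pairs: (0,2), (0,3), (1,4), (2,4), (3,4)

α = atan 0.7 = 34.99°;  2α = 69.98°
n_0 = (-1.0000, +0.0095)
n_1 = (-0.4567, -0.8896)
n_2 = (+0.4961, -0.8682)
n_3 = (+0.9706, -0.2405)
n_4 = (-0.2289, +0.9734)
  (0,1): δ = 116.63°  ·
  (0,2): δ = 59.71°  ✓
  (0,3): δ = 13.37°  ✓
  (0,4): δ = 103.78°  ·
  (1,2): δ = 123.08°  ·
  (1,3): δ = 76.74°  ·
  (1,4): δ = 40.41°  ✓
  (2,3): δ = 133.66°  ·
  (2,4): δ = 16.51°  ✓
  (3,4): δ = 62.85°  ✓
antipodal pairs: 5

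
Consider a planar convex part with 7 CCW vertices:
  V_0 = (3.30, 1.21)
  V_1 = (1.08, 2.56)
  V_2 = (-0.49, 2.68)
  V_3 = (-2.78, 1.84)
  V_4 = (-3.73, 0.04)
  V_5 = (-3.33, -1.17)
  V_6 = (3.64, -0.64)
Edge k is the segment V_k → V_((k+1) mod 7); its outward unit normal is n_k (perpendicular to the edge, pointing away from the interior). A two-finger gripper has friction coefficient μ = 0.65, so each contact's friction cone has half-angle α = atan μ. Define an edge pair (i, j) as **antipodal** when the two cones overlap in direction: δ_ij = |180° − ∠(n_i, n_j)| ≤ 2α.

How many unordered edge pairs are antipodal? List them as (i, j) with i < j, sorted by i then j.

α = atan 0.65 = 33.02°;  2α = 66.05°
n_0 = (+0.5196, +0.8544)
n_1 = (+0.0762, +0.9971)
n_2 = (-0.3444, +0.9388)
n_3 = (-0.8844, +0.4668)
n_4 = (-0.9495, -0.3139)
n_5 = (+0.0758, -0.9971)
n_6 = (+0.9835, +0.1808)
  (0,1): δ = 153.07°  ·
  (0,2): δ = 128.55°  ·
  (0,3): δ = 86.52°  ·
  (0,4): δ = 40.40°  ✓
  (0,5): δ = 35.65°  ✓
  (0,6): δ = 131.72°  ·
  (1,2): δ = 155.49°  ·
  (1,3): δ = 113.45°  ·
  (1,4): δ = 67.34°  ·
  (1,5): δ = 8.72°  ✓
  (1,6): δ = 104.78°  ·
  (2,3): δ = 137.97°  ·
  (2,4): δ = 91.85°  ·
  (2,5): δ = 15.80°  ✓
  (2,6): δ = 80.27°  ·
  (3,4): δ = 133.88°  ·
  (3,5): δ = 57.83°  ✓
  (3,6): δ = 38.24°  ✓
  (4,5): δ = 103.94°  ·
  (4,6): δ = 7.88°  ✓
  (5,6): δ = 83.93°  ·
antipodal pairs: 7

count = 7; pairs: (0,4), (0,5), (1,5), (2,5), (3,5), (3,6), (4,6)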